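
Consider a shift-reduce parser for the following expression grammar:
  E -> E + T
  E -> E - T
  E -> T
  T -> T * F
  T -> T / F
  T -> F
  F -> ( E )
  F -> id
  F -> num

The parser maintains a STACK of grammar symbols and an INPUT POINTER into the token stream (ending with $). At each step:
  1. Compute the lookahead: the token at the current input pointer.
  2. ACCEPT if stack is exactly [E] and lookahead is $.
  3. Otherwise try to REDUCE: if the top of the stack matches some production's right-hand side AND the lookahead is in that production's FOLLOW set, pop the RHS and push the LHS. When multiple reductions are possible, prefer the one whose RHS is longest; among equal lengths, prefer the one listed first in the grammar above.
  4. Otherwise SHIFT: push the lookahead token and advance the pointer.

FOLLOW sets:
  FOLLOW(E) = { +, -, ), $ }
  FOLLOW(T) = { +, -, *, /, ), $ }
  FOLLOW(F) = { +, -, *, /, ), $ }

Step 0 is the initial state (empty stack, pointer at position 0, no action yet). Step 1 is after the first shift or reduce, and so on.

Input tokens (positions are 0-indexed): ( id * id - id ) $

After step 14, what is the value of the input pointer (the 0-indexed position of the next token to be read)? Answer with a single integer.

Answer: 6

Derivation:
Step 1: shift (. Stack=[(] ptr=1 lookahead=id remaining=[id * id - id ) $]
Step 2: shift id. Stack=[( id] ptr=2 lookahead=* remaining=[* id - id ) $]
Step 3: reduce F->id. Stack=[( F] ptr=2 lookahead=* remaining=[* id - id ) $]
Step 4: reduce T->F. Stack=[( T] ptr=2 lookahead=* remaining=[* id - id ) $]
Step 5: shift *. Stack=[( T *] ptr=3 lookahead=id remaining=[id - id ) $]
Step 6: shift id. Stack=[( T * id] ptr=4 lookahead=- remaining=[- id ) $]
Step 7: reduce F->id. Stack=[( T * F] ptr=4 lookahead=- remaining=[- id ) $]
Step 8: reduce T->T * F. Stack=[( T] ptr=4 lookahead=- remaining=[- id ) $]
Step 9: reduce E->T. Stack=[( E] ptr=4 lookahead=- remaining=[- id ) $]
Step 10: shift -. Stack=[( E -] ptr=5 lookahead=id remaining=[id ) $]
Step 11: shift id. Stack=[( E - id] ptr=6 lookahead=) remaining=[) $]
Step 12: reduce F->id. Stack=[( E - F] ptr=6 lookahead=) remaining=[) $]
Step 13: reduce T->F. Stack=[( E - T] ptr=6 lookahead=) remaining=[) $]
Step 14: reduce E->E - T. Stack=[( E] ptr=6 lookahead=) remaining=[) $]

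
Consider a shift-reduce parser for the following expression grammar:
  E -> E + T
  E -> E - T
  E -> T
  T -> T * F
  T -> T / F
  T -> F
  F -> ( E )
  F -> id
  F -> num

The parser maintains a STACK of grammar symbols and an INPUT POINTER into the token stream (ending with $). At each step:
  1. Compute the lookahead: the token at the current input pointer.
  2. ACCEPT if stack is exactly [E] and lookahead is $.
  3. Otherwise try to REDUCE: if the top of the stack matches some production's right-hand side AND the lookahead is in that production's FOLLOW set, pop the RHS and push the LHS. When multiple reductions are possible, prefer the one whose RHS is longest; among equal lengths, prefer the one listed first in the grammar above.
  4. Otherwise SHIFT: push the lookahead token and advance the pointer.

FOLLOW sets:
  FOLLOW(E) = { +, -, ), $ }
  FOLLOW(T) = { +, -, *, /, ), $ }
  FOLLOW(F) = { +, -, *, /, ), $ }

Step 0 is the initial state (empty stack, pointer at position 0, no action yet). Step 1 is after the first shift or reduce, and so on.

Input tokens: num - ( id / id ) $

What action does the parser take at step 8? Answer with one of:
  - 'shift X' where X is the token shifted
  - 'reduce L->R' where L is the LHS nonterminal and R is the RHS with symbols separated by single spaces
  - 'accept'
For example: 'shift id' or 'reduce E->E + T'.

Step 1: shift num. Stack=[num] ptr=1 lookahead=- remaining=[- ( id / id ) $]
Step 2: reduce F->num. Stack=[F] ptr=1 lookahead=- remaining=[- ( id / id ) $]
Step 3: reduce T->F. Stack=[T] ptr=1 lookahead=- remaining=[- ( id / id ) $]
Step 4: reduce E->T. Stack=[E] ptr=1 lookahead=- remaining=[- ( id / id ) $]
Step 5: shift -. Stack=[E -] ptr=2 lookahead=( remaining=[( id / id ) $]
Step 6: shift (. Stack=[E - (] ptr=3 lookahead=id remaining=[id / id ) $]
Step 7: shift id. Stack=[E - ( id] ptr=4 lookahead=/ remaining=[/ id ) $]
Step 8: reduce F->id. Stack=[E - ( F] ptr=4 lookahead=/ remaining=[/ id ) $]

Answer: reduce F->id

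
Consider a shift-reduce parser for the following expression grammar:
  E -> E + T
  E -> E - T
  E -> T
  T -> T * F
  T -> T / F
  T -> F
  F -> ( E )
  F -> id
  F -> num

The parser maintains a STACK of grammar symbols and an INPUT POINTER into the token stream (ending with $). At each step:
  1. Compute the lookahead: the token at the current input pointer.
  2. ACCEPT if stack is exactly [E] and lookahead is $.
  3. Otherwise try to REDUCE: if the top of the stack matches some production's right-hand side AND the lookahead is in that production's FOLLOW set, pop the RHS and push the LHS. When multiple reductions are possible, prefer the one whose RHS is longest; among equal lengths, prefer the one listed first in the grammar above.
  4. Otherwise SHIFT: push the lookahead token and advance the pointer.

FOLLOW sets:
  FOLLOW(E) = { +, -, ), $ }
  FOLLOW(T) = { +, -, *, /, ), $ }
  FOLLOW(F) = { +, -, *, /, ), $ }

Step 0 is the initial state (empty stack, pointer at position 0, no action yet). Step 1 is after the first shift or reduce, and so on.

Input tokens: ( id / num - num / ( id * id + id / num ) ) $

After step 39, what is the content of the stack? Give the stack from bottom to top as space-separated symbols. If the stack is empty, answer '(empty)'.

Step 1: shift (. Stack=[(] ptr=1 lookahead=id remaining=[id / num - num / ( id * id + id / num ) ) $]
Step 2: shift id. Stack=[( id] ptr=2 lookahead=/ remaining=[/ num - num / ( id * id + id / num ) ) $]
Step 3: reduce F->id. Stack=[( F] ptr=2 lookahead=/ remaining=[/ num - num / ( id * id + id / num ) ) $]
Step 4: reduce T->F. Stack=[( T] ptr=2 lookahead=/ remaining=[/ num - num / ( id * id + id / num ) ) $]
Step 5: shift /. Stack=[( T /] ptr=3 lookahead=num remaining=[num - num / ( id * id + id / num ) ) $]
Step 6: shift num. Stack=[( T / num] ptr=4 lookahead=- remaining=[- num / ( id * id + id / num ) ) $]
Step 7: reduce F->num. Stack=[( T / F] ptr=4 lookahead=- remaining=[- num / ( id * id + id / num ) ) $]
Step 8: reduce T->T / F. Stack=[( T] ptr=4 lookahead=- remaining=[- num / ( id * id + id / num ) ) $]
Step 9: reduce E->T. Stack=[( E] ptr=4 lookahead=- remaining=[- num / ( id * id + id / num ) ) $]
Step 10: shift -. Stack=[( E -] ptr=5 lookahead=num remaining=[num / ( id * id + id / num ) ) $]
Step 11: shift num. Stack=[( E - num] ptr=6 lookahead=/ remaining=[/ ( id * id + id / num ) ) $]
Step 12: reduce F->num. Stack=[( E - F] ptr=6 lookahead=/ remaining=[/ ( id * id + id / num ) ) $]
Step 13: reduce T->F. Stack=[( E - T] ptr=6 lookahead=/ remaining=[/ ( id * id + id / num ) ) $]
Step 14: shift /. Stack=[( E - T /] ptr=7 lookahead=( remaining=[( id * id + id / num ) ) $]
Step 15: shift (. Stack=[( E - T / (] ptr=8 lookahead=id remaining=[id * id + id / num ) ) $]
Step 16: shift id. Stack=[( E - T / ( id] ptr=9 lookahead=* remaining=[* id + id / num ) ) $]
Step 17: reduce F->id. Stack=[( E - T / ( F] ptr=9 lookahead=* remaining=[* id + id / num ) ) $]
Step 18: reduce T->F. Stack=[( E - T / ( T] ptr=9 lookahead=* remaining=[* id + id / num ) ) $]
Step 19: shift *. Stack=[( E - T / ( T *] ptr=10 lookahead=id remaining=[id + id / num ) ) $]
Step 20: shift id. Stack=[( E - T / ( T * id] ptr=11 lookahead=+ remaining=[+ id / num ) ) $]
Step 21: reduce F->id. Stack=[( E - T / ( T * F] ptr=11 lookahead=+ remaining=[+ id / num ) ) $]
Step 22: reduce T->T * F. Stack=[( E - T / ( T] ptr=11 lookahead=+ remaining=[+ id / num ) ) $]
Step 23: reduce E->T. Stack=[( E - T / ( E] ptr=11 lookahead=+ remaining=[+ id / num ) ) $]
Step 24: shift +. Stack=[( E - T / ( E +] ptr=12 lookahead=id remaining=[id / num ) ) $]
Step 25: shift id. Stack=[( E - T / ( E + id] ptr=13 lookahead=/ remaining=[/ num ) ) $]
Step 26: reduce F->id. Stack=[( E - T / ( E + F] ptr=13 lookahead=/ remaining=[/ num ) ) $]
Step 27: reduce T->F. Stack=[( E - T / ( E + T] ptr=13 lookahead=/ remaining=[/ num ) ) $]
Step 28: shift /. Stack=[( E - T / ( E + T /] ptr=14 lookahead=num remaining=[num ) ) $]
Step 29: shift num. Stack=[( E - T / ( E + T / num] ptr=15 lookahead=) remaining=[) ) $]
Step 30: reduce F->num. Stack=[( E - T / ( E + T / F] ptr=15 lookahead=) remaining=[) ) $]
Step 31: reduce T->T / F. Stack=[( E - T / ( E + T] ptr=15 lookahead=) remaining=[) ) $]
Step 32: reduce E->E + T. Stack=[( E - T / ( E] ptr=15 lookahead=) remaining=[) ) $]
Step 33: shift ). Stack=[( E - T / ( E )] ptr=16 lookahead=) remaining=[) $]
Step 34: reduce F->( E ). Stack=[( E - T / F] ptr=16 lookahead=) remaining=[) $]
Step 35: reduce T->T / F. Stack=[( E - T] ptr=16 lookahead=) remaining=[) $]
Step 36: reduce E->E - T. Stack=[( E] ptr=16 lookahead=) remaining=[) $]
Step 37: shift ). Stack=[( E )] ptr=17 lookahead=$ remaining=[$]
Step 38: reduce F->( E ). Stack=[F] ptr=17 lookahead=$ remaining=[$]
Step 39: reduce T->F. Stack=[T] ptr=17 lookahead=$ remaining=[$]

Answer: T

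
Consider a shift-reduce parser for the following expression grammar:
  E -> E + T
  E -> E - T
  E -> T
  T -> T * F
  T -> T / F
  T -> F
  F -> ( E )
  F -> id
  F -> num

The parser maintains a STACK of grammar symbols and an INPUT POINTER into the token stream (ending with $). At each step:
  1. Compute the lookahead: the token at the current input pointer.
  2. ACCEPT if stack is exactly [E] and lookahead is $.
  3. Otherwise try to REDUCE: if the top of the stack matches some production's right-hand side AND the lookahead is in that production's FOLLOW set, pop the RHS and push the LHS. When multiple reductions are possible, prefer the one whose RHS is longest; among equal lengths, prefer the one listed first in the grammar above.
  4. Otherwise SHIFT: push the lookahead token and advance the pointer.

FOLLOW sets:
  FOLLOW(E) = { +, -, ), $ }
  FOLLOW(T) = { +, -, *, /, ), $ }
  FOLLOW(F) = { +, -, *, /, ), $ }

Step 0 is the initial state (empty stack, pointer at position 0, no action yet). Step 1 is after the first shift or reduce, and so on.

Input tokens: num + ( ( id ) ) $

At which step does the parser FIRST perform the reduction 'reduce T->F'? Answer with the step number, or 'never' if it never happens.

Answer: 3

Derivation:
Step 1: shift num. Stack=[num] ptr=1 lookahead=+ remaining=[+ ( ( id ) ) $]
Step 2: reduce F->num. Stack=[F] ptr=1 lookahead=+ remaining=[+ ( ( id ) ) $]
Step 3: reduce T->F. Stack=[T] ptr=1 lookahead=+ remaining=[+ ( ( id ) ) $]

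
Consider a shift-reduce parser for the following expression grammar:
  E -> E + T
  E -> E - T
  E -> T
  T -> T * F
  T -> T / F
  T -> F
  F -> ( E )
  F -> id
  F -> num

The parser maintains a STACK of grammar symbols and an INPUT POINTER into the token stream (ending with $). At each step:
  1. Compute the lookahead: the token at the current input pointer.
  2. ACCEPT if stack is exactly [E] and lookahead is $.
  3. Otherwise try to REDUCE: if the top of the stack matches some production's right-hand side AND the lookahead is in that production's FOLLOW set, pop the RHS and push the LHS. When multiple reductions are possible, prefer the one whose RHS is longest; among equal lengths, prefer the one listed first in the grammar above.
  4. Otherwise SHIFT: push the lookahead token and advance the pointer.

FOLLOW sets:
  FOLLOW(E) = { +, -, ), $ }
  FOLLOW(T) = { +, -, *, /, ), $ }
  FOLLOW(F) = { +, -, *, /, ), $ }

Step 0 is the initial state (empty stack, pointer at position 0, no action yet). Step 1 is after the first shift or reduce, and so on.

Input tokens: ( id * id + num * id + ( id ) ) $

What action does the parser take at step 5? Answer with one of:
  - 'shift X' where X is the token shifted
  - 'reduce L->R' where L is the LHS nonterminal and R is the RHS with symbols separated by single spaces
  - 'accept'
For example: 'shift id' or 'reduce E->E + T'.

Step 1: shift (. Stack=[(] ptr=1 lookahead=id remaining=[id * id + num * id + ( id ) ) $]
Step 2: shift id. Stack=[( id] ptr=2 lookahead=* remaining=[* id + num * id + ( id ) ) $]
Step 3: reduce F->id. Stack=[( F] ptr=2 lookahead=* remaining=[* id + num * id + ( id ) ) $]
Step 4: reduce T->F. Stack=[( T] ptr=2 lookahead=* remaining=[* id + num * id + ( id ) ) $]
Step 5: shift *. Stack=[( T *] ptr=3 lookahead=id remaining=[id + num * id + ( id ) ) $]

Answer: shift *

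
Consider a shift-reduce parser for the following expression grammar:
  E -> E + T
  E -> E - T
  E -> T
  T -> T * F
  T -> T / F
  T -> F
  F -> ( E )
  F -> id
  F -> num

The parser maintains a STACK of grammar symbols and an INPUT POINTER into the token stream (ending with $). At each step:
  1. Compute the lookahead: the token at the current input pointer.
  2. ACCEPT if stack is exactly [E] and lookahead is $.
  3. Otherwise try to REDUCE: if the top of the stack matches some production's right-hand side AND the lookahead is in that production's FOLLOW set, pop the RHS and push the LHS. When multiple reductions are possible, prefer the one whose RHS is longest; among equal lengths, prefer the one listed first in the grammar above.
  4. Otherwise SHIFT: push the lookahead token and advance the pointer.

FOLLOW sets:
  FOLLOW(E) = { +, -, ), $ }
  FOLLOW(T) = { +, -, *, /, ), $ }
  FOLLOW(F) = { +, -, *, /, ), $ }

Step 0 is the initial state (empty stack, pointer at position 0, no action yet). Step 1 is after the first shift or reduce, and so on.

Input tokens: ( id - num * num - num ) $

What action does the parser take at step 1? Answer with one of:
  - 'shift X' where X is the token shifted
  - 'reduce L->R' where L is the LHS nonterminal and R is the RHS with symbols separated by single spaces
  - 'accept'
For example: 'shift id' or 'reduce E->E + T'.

Step 1: shift (. Stack=[(] ptr=1 lookahead=id remaining=[id - num * num - num ) $]

Answer: shift (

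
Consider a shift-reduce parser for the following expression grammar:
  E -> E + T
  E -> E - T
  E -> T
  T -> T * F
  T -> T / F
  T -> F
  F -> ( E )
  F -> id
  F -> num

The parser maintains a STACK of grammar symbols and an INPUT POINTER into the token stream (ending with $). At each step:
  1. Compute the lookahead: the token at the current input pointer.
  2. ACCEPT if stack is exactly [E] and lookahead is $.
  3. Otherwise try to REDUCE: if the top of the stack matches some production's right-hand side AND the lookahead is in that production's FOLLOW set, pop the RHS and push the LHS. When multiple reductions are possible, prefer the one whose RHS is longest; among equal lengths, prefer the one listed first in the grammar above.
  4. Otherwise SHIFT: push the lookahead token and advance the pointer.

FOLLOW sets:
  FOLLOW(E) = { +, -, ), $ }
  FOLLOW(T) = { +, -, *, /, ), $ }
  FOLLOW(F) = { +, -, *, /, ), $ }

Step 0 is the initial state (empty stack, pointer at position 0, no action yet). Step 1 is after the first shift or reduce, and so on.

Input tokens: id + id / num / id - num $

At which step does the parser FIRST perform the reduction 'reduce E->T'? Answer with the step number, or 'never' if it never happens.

Step 1: shift id. Stack=[id] ptr=1 lookahead=+ remaining=[+ id / num / id - num $]
Step 2: reduce F->id. Stack=[F] ptr=1 lookahead=+ remaining=[+ id / num / id - num $]
Step 3: reduce T->F. Stack=[T] ptr=1 lookahead=+ remaining=[+ id / num / id - num $]
Step 4: reduce E->T. Stack=[E] ptr=1 lookahead=+ remaining=[+ id / num / id - num $]

Answer: 4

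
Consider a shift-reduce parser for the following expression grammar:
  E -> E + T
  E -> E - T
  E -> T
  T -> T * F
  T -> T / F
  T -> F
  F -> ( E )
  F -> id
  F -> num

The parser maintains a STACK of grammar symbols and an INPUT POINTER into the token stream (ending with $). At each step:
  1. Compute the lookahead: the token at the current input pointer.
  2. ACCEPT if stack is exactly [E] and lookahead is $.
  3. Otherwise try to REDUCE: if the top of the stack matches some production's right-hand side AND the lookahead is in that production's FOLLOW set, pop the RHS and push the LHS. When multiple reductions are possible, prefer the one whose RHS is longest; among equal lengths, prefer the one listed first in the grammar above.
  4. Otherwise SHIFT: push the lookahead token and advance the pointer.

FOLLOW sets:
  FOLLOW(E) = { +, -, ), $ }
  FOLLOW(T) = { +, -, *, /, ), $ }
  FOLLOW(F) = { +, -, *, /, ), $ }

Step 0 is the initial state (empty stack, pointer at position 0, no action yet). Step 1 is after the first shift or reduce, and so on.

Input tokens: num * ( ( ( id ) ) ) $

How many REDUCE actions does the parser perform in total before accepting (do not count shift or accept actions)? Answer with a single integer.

Answer: 14

Derivation:
Step 1: shift num. Stack=[num] ptr=1 lookahead=* remaining=[* ( ( ( id ) ) ) $]
Step 2: reduce F->num. Stack=[F] ptr=1 lookahead=* remaining=[* ( ( ( id ) ) ) $]
Step 3: reduce T->F. Stack=[T] ptr=1 lookahead=* remaining=[* ( ( ( id ) ) ) $]
Step 4: shift *. Stack=[T *] ptr=2 lookahead=( remaining=[( ( ( id ) ) ) $]
Step 5: shift (. Stack=[T * (] ptr=3 lookahead=( remaining=[( ( id ) ) ) $]
Step 6: shift (. Stack=[T * ( (] ptr=4 lookahead=( remaining=[( id ) ) ) $]
Step 7: shift (. Stack=[T * ( ( (] ptr=5 lookahead=id remaining=[id ) ) ) $]
Step 8: shift id. Stack=[T * ( ( ( id] ptr=6 lookahead=) remaining=[) ) ) $]
Step 9: reduce F->id. Stack=[T * ( ( ( F] ptr=6 lookahead=) remaining=[) ) ) $]
Step 10: reduce T->F. Stack=[T * ( ( ( T] ptr=6 lookahead=) remaining=[) ) ) $]
Step 11: reduce E->T. Stack=[T * ( ( ( E] ptr=6 lookahead=) remaining=[) ) ) $]
Step 12: shift ). Stack=[T * ( ( ( E )] ptr=7 lookahead=) remaining=[) ) $]
Step 13: reduce F->( E ). Stack=[T * ( ( F] ptr=7 lookahead=) remaining=[) ) $]
Step 14: reduce T->F. Stack=[T * ( ( T] ptr=7 lookahead=) remaining=[) ) $]
Step 15: reduce E->T. Stack=[T * ( ( E] ptr=7 lookahead=) remaining=[) ) $]
Step 16: shift ). Stack=[T * ( ( E )] ptr=8 lookahead=) remaining=[) $]
Step 17: reduce F->( E ). Stack=[T * ( F] ptr=8 lookahead=) remaining=[) $]
Step 18: reduce T->F. Stack=[T * ( T] ptr=8 lookahead=) remaining=[) $]
Step 19: reduce E->T. Stack=[T * ( E] ptr=8 lookahead=) remaining=[) $]
Step 20: shift ). Stack=[T * ( E )] ptr=9 lookahead=$ remaining=[$]
Step 21: reduce F->( E ). Stack=[T * F] ptr=9 lookahead=$ remaining=[$]
Step 22: reduce T->T * F. Stack=[T] ptr=9 lookahead=$ remaining=[$]
Step 23: reduce E->T. Stack=[E] ptr=9 lookahead=$ remaining=[$]
Step 24: accept. Stack=[E] ptr=9 lookahead=$ remaining=[$]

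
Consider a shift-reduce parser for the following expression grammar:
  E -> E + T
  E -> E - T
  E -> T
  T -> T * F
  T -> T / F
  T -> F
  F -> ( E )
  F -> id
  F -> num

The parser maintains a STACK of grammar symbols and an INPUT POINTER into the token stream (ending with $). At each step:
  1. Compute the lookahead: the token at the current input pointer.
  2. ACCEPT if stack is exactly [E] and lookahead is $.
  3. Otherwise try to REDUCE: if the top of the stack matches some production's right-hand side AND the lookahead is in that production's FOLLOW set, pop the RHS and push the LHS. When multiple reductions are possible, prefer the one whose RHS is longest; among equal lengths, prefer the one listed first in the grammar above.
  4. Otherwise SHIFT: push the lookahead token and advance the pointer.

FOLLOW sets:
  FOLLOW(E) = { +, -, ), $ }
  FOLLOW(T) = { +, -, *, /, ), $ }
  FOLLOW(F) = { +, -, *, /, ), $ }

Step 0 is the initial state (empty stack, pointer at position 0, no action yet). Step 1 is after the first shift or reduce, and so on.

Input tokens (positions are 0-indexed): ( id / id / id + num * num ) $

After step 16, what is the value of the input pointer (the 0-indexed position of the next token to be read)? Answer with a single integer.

Step 1: shift (. Stack=[(] ptr=1 lookahead=id remaining=[id / id / id + num * num ) $]
Step 2: shift id. Stack=[( id] ptr=2 lookahead=/ remaining=[/ id / id + num * num ) $]
Step 3: reduce F->id. Stack=[( F] ptr=2 lookahead=/ remaining=[/ id / id + num * num ) $]
Step 4: reduce T->F. Stack=[( T] ptr=2 lookahead=/ remaining=[/ id / id + num * num ) $]
Step 5: shift /. Stack=[( T /] ptr=3 lookahead=id remaining=[id / id + num * num ) $]
Step 6: shift id. Stack=[( T / id] ptr=4 lookahead=/ remaining=[/ id + num * num ) $]
Step 7: reduce F->id. Stack=[( T / F] ptr=4 lookahead=/ remaining=[/ id + num * num ) $]
Step 8: reduce T->T / F. Stack=[( T] ptr=4 lookahead=/ remaining=[/ id + num * num ) $]
Step 9: shift /. Stack=[( T /] ptr=5 lookahead=id remaining=[id + num * num ) $]
Step 10: shift id. Stack=[( T / id] ptr=6 lookahead=+ remaining=[+ num * num ) $]
Step 11: reduce F->id. Stack=[( T / F] ptr=6 lookahead=+ remaining=[+ num * num ) $]
Step 12: reduce T->T / F. Stack=[( T] ptr=6 lookahead=+ remaining=[+ num * num ) $]
Step 13: reduce E->T. Stack=[( E] ptr=6 lookahead=+ remaining=[+ num * num ) $]
Step 14: shift +. Stack=[( E +] ptr=7 lookahead=num remaining=[num * num ) $]
Step 15: shift num. Stack=[( E + num] ptr=8 lookahead=* remaining=[* num ) $]
Step 16: reduce F->num. Stack=[( E + F] ptr=8 lookahead=* remaining=[* num ) $]

Answer: 8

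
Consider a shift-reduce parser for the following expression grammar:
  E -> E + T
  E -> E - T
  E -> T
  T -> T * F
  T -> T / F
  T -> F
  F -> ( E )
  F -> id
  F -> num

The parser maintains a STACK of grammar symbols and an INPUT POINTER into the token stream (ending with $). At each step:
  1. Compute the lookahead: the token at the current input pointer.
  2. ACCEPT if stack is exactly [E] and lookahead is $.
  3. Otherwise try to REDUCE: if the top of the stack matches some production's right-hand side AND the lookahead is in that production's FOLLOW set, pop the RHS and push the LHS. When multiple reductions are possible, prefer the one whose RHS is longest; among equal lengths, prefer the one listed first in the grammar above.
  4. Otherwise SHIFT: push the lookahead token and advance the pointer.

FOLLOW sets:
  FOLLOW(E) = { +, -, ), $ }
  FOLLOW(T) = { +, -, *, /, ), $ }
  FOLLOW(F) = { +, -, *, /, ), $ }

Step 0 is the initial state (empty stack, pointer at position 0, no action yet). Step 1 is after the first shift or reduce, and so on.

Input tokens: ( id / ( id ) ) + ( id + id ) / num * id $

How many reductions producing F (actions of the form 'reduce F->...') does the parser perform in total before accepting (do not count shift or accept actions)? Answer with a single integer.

Answer: 9

Derivation:
Step 1: shift (. Stack=[(] ptr=1 lookahead=id remaining=[id / ( id ) ) + ( id + id ) / num * id $]
Step 2: shift id. Stack=[( id] ptr=2 lookahead=/ remaining=[/ ( id ) ) + ( id + id ) / num * id $]
Step 3: reduce F->id. Stack=[( F] ptr=2 lookahead=/ remaining=[/ ( id ) ) + ( id + id ) / num * id $]
Step 4: reduce T->F. Stack=[( T] ptr=2 lookahead=/ remaining=[/ ( id ) ) + ( id + id ) / num * id $]
Step 5: shift /. Stack=[( T /] ptr=3 lookahead=( remaining=[( id ) ) + ( id + id ) / num * id $]
Step 6: shift (. Stack=[( T / (] ptr=4 lookahead=id remaining=[id ) ) + ( id + id ) / num * id $]
Step 7: shift id. Stack=[( T / ( id] ptr=5 lookahead=) remaining=[) ) + ( id + id ) / num * id $]
Step 8: reduce F->id. Stack=[( T / ( F] ptr=5 lookahead=) remaining=[) ) + ( id + id ) / num * id $]
Step 9: reduce T->F. Stack=[( T / ( T] ptr=5 lookahead=) remaining=[) ) + ( id + id ) / num * id $]
Step 10: reduce E->T. Stack=[( T / ( E] ptr=5 lookahead=) remaining=[) ) + ( id + id ) / num * id $]
Step 11: shift ). Stack=[( T / ( E )] ptr=6 lookahead=) remaining=[) + ( id + id ) / num * id $]
Step 12: reduce F->( E ). Stack=[( T / F] ptr=6 lookahead=) remaining=[) + ( id + id ) / num * id $]
Step 13: reduce T->T / F. Stack=[( T] ptr=6 lookahead=) remaining=[) + ( id + id ) / num * id $]
Step 14: reduce E->T. Stack=[( E] ptr=6 lookahead=) remaining=[) + ( id + id ) / num * id $]
Step 15: shift ). Stack=[( E )] ptr=7 lookahead=+ remaining=[+ ( id + id ) / num * id $]
Step 16: reduce F->( E ). Stack=[F] ptr=7 lookahead=+ remaining=[+ ( id + id ) / num * id $]
Step 17: reduce T->F. Stack=[T] ptr=7 lookahead=+ remaining=[+ ( id + id ) / num * id $]
Step 18: reduce E->T. Stack=[E] ptr=7 lookahead=+ remaining=[+ ( id + id ) / num * id $]
Step 19: shift +. Stack=[E +] ptr=8 lookahead=( remaining=[( id + id ) / num * id $]
Step 20: shift (. Stack=[E + (] ptr=9 lookahead=id remaining=[id + id ) / num * id $]
Step 21: shift id. Stack=[E + ( id] ptr=10 lookahead=+ remaining=[+ id ) / num * id $]
Step 22: reduce F->id. Stack=[E + ( F] ptr=10 lookahead=+ remaining=[+ id ) / num * id $]
Step 23: reduce T->F. Stack=[E + ( T] ptr=10 lookahead=+ remaining=[+ id ) / num * id $]
Step 24: reduce E->T. Stack=[E + ( E] ptr=10 lookahead=+ remaining=[+ id ) / num * id $]
Step 25: shift +. Stack=[E + ( E +] ptr=11 lookahead=id remaining=[id ) / num * id $]
Step 26: shift id. Stack=[E + ( E + id] ptr=12 lookahead=) remaining=[) / num * id $]
Step 27: reduce F->id. Stack=[E + ( E + F] ptr=12 lookahead=) remaining=[) / num * id $]
Step 28: reduce T->F. Stack=[E + ( E + T] ptr=12 lookahead=) remaining=[) / num * id $]
Step 29: reduce E->E + T. Stack=[E + ( E] ptr=12 lookahead=) remaining=[) / num * id $]
Step 30: shift ). Stack=[E + ( E )] ptr=13 lookahead=/ remaining=[/ num * id $]
Step 31: reduce F->( E ). Stack=[E + F] ptr=13 lookahead=/ remaining=[/ num * id $]
Step 32: reduce T->F. Stack=[E + T] ptr=13 lookahead=/ remaining=[/ num * id $]
Step 33: shift /. Stack=[E + T /] ptr=14 lookahead=num remaining=[num * id $]
Step 34: shift num. Stack=[E + T / num] ptr=15 lookahead=* remaining=[* id $]
Step 35: reduce F->num. Stack=[E + T / F] ptr=15 lookahead=* remaining=[* id $]
Step 36: reduce T->T / F. Stack=[E + T] ptr=15 lookahead=* remaining=[* id $]
Step 37: shift *. Stack=[E + T *] ptr=16 lookahead=id remaining=[id $]
Step 38: shift id. Stack=[E + T * id] ptr=17 lookahead=$ remaining=[$]
Step 39: reduce F->id. Stack=[E + T * F] ptr=17 lookahead=$ remaining=[$]
Step 40: reduce T->T * F. Stack=[E + T] ptr=17 lookahead=$ remaining=[$]
Step 41: reduce E->E + T. Stack=[E] ptr=17 lookahead=$ remaining=[$]
Step 42: accept. Stack=[E] ptr=17 lookahead=$ remaining=[$]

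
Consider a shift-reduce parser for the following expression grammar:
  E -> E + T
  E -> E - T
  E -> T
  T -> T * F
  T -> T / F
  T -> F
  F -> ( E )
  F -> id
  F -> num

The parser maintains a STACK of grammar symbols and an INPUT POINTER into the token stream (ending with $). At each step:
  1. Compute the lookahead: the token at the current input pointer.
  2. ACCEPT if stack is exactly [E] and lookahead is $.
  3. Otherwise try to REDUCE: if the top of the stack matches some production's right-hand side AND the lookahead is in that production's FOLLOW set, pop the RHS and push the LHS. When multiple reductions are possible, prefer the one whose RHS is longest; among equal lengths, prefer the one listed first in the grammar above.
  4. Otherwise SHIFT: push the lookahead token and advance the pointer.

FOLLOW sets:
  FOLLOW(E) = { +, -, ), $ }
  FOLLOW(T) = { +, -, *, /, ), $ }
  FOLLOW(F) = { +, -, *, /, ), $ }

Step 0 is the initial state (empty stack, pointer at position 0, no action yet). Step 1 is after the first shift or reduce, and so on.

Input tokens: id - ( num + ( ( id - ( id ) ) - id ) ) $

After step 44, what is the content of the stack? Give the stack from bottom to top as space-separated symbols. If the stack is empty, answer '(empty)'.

Step 1: shift id. Stack=[id] ptr=1 lookahead=- remaining=[- ( num + ( ( id - ( id ) ) - id ) ) $]
Step 2: reduce F->id. Stack=[F] ptr=1 lookahead=- remaining=[- ( num + ( ( id - ( id ) ) - id ) ) $]
Step 3: reduce T->F. Stack=[T] ptr=1 lookahead=- remaining=[- ( num + ( ( id - ( id ) ) - id ) ) $]
Step 4: reduce E->T. Stack=[E] ptr=1 lookahead=- remaining=[- ( num + ( ( id - ( id ) ) - id ) ) $]
Step 5: shift -. Stack=[E -] ptr=2 lookahead=( remaining=[( num + ( ( id - ( id ) ) - id ) ) $]
Step 6: shift (. Stack=[E - (] ptr=3 lookahead=num remaining=[num + ( ( id - ( id ) ) - id ) ) $]
Step 7: shift num. Stack=[E - ( num] ptr=4 lookahead=+ remaining=[+ ( ( id - ( id ) ) - id ) ) $]
Step 8: reduce F->num. Stack=[E - ( F] ptr=4 lookahead=+ remaining=[+ ( ( id - ( id ) ) - id ) ) $]
Step 9: reduce T->F. Stack=[E - ( T] ptr=4 lookahead=+ remaining=[+ ( ( id - ( id ) ) - id ) ) $]
Step 10: reduce E->T. Stack=[E - ( E] ptr=4 lookahead=+ remaining=[+ ( ( id - ( id ) ) - id ) ) $]
Step 11: shift +. Stack=[E - ( E +] ptr=5 lookahead=( remaining=[( ( id - ( id ) ) - id ) ) $]
Step 12: shift (. Stack=[E - ( E + (] ptr=6 lookahead=( remaining=[( id - ( id ) ) - id ) ) $]
Step 13: shift (. Stack=[E - ( E + ( (] ptr=7 lookahead=id remaining=[id - ( id ) ) - id ) ) $]
Step 14: shift id. Stack=[E - ( E + ( ( id] ptr=8 lookahead=- remaining=[- ( id ) ) - id ) ) $]
Step 15: reduce F->id. Stack=[E - ( E + ( ( F] ptr=8 lookahead=- remaining=[- ( id ) ) - id ) ) $]
Step 16: reduce T->F. Stack=[E - ( E + ( ( T] ptr=8 lookahead=- remaining=[- ( id ) ) - id ) ) $]
Step 17: reduce E->T. Stack=[E - ( E + ( ( E] ptr=8 lookahead=- remaining=[- ( id ) ) - id ) ) $]
Step 18: shift -. Stack=[E - ( E + ( ( E -] ptr=9 lookahead=( remaining=[( id ) ) - id ) ) $]
Step 19: shift (. Stack=[E - ( E + ( ( E - (] ptr=10 lookahead=id remaining=[id ) ) - id ) ) $]
Step 20: shift id. Stack=[E - ( E + ( ( E - ( id] ptr=11 lookahead=) remaining=[) ) - id ) ) $]
Step 21: reduce F->id. Stack=[E - ( E + ( ( E - ( F] ptr=11 lookahead=) remaining=[) ) - id ) ) $]
Step 22: reduce T->F. Stack=[E - ( E + ( ( E - ( T] ptr=11 lookahead=) remaining=[) ) - id ) ) $]
Step 23: reduce E->T. Stack=[E - ( E + ( ( E - ( E] ptr=11 lookahead=) remaining=[) ) - id ) ) $]
Step 24: shift ). Stack=[E - ( E + ( ( E - ( E )] ptr=12 lookahead=) remaining=[) - id ) ) $]
Step 25: reduce F->( E ). Stack=[E - ( E + ( ( E - F] ptr=12 lookahead=) remaining=[) - id ) ) $]
Step 26: reduce T->F. Stack=[E - ( E + ( ( E - T] ptr=12 lookahead=) remaining=[) - id ) ) $]
Step 27: reduce E->E - T. Stack=[E - ( E + ( ( E] ptr=12 lookahead=) remaining=[) - id ) ) $]
Step 28: shift ). Stack=[E - ( E + ( ( E )] ptr=13 lookahead=- remaining=[- id ) ) $]
Step 29: reduce F->( E ). Stack=[E - ( E + ( F] ptr=13 lookahead=- remaining=[- id ) ) $]
Step 30: reduce T->F. Stack=[E - ( E + ( T] ptr=13 lookahead=- remaining=[- id ) ) $]
Step 31: reduce E->T. Stack=[E - ( E + ( E] ptr=13 lookahead=- remaining=[- id ) ) $]
Step 32: shift -. Stack=[E - ( E + ( E -] ptr=14 lookahead=id remaining=[id ) ) $]
Step 33: shift id. Stack=[E - ( E + ( E - id] ptr=15 lookahead=) remaining=[) ) $]
Step 34: reduce F->id. Stack=[E - ( E + ( E - F] ptr=15 lookahead=) remaining=[) ) $]
Step 35: reduce T->F. Stack=[E - ( E + ( E - T] ptr=15 lookahead=) remaining=[) ) $]
Step 36: reduce E->E - T. Stack=[E - ( E + ( E] ptr=15 lookahead=) remaining=[) ) $]
Step 37: shift ). Stack=[E - ( E + ( E )] ptr=16 lookahead=) remaining=[) $]
Step 38: reduce F->( E ). Stack=[E - ( E + F] ptr=16 lookahead=) remaining=[) $]
Step 39: reduce T->F. Stack=[E - ( E + T] ptr=16 lookahead=) remaining=[) $]
Step 40: reduce E->E + T. Stack=[E - ( E] ptr=16 lookahead=) remaining=[) $]
Step 41: shift ). Stack=[E - ( E )] ptr=17 lookahead=$ remaining=[$]
Step 42: reduce F->( E ). Stack=[E - F] ptr=17 lookahead=$ remaining=[$]
Step 43: reduce T->F. Stack=[E - T] ptr=17 lookahead=$ remaining=[$]
Step 44: reduce E->E - T. Stack=[E] ptr=17 lookahead=$ remaining=[$]

Answer: E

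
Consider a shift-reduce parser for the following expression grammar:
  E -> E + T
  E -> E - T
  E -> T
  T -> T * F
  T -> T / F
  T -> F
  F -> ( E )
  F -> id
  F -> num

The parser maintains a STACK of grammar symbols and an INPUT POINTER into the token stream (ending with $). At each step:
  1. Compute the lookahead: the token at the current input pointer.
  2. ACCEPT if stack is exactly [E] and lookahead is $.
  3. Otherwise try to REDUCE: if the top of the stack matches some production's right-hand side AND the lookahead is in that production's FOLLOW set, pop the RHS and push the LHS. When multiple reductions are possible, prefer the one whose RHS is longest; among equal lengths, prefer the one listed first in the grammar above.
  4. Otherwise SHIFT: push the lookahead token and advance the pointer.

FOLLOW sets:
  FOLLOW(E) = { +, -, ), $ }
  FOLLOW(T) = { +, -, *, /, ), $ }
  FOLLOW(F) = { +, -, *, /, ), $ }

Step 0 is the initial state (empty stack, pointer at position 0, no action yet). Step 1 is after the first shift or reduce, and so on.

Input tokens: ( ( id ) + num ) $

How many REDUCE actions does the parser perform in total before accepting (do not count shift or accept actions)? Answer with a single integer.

Step 1: shift (. Stack=[(] ptr=1 lookahead=( remaining=[( id ) + num ) $]
Step 2: shift (. Stack=[( (] ptr=2 lookahead=id remaining=[id ) + num ) $]
Step 3: shift id. Stack=[( ( id] ptr=3 lookahead=) remaining=[) + num ) $]
Step 4: reduce F->id. Stack=[( ( F] ptr=3 lookahead=) remaining=[) + num ) $]
Step 5: reduce T->F. Stack=[( ( T] ptr=3 lookahead=) remaining=[) + num ) $]
Step 6: reduce E->T. Stack=[( ( E] ptr=3 lookahead=) remaining=[) + num ) $]
Step 7: shift ). Stack=[( ( E )] ptr=4 lookahead=+ remaining=[+ num ) $]
Step 8: reduce F->( E ). Stack=[( F] ptr=4 lookahead=+ remaining=[+ num ) $]
Step 9: reduce T->F. Stack=[( T] ptr=4 lookahead=+ remaining=[+ num ) $]
Step 10: reduce E->T. Stack=[( E] ptr=4 lookahead=+ remaining=[+ num ) $]
Step 11: shift +. Stack=[( E +] ptr=5 lookahead=num remaining=[num ) $]
Step 12: shift num. Stack=[( E + num] ptr=6 lookahead=) remaining=[) $]
Step 13: reduce F->num. Stack=[( E + F] ptr=6 lookahead=) remaining=[) $]
Step 14: reduce T->F. Stack=[( E + T] ptr=6 lookahead=) remaining=[) $]
Step 15: reduce E->E + T. Stack=[( E] ptr=6 lookahead=) remaining=[) $]
Step 16: shift ). Stack=[( E )] ptr=7 lookahead=$ remaining=[$]
Step 17: reduce F->( E ). Stack=[F] ptr=7 lookahead=$ remaining=[$]
Step 18: reduce T->F. Stack=[T] ptr=7 lookahead=$ remaining=[$]
Step 19: reduce E->T. Stack=[E] ptr=7 lookahead=$ remaining=[$]
Step 20: accept. Stack=[E] ptr=7 lookahead=$ remaining=[$]

Answer: 12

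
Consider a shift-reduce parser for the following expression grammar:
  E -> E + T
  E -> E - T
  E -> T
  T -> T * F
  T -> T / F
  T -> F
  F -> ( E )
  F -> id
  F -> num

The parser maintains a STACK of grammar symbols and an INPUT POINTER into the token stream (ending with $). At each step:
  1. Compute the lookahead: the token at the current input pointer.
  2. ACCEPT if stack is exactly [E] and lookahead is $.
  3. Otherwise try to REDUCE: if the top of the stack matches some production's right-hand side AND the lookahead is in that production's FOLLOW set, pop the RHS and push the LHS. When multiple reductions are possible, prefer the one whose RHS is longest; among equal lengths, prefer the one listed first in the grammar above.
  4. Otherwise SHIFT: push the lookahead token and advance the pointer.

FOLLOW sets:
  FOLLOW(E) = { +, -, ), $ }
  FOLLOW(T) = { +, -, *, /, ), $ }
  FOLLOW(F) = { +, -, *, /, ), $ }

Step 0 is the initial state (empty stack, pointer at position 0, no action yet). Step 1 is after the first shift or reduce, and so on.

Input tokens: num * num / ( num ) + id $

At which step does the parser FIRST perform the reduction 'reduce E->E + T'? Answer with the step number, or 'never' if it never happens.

Step 1: shift num. Stack=[num] ptr=1 lookahead=* remaining=[* num / ( num ) + id $]
Step 2: reduce F->num. Stack=[F] ptr=1 lookahead=* remaining=[* num / ( num ) + id $]
Step 3: reduce T->F. Stack=[T] ptr=1 lookahead=* remaining=[* num / ( num ) + id $]
Step 4: shift *. Stack=[T *] ptr=2 lookahead=num remaining=[num / ( num ) + id $]
Step 5: shift num. Stack=[T * num] ptr=3 lookahead=/ remaining=[/ ( num ) + id $]
Step 6: reduce F->num. Stack=[T * F] ptr=3 lookahead=/ remaining=[/ ( num ) + id $]
Step 7: reduce T->T * F. Stack=[T] ptr=3 lookahead=/ remaining=[/ ( num ) + id $]
Step 8: shift /. Stack=[T /] ptr=4 lookahead=( remaining=[( num ) + id $]
Step 9: shift (. Stack=[T / (] ptr=5 lookahead=num remaining=[num ) + id $]
Step 10: shift num. Stack=[T / ( num] ptr=6 lookahead=) remaining=[) + id $]
Step 11: reduce F->num. Stack=[T / ( F] ptr=6 lookahead=) remaining=[) + id $]
Step 12: reduce T->F. Stack=[T / ( T] ptr=6 lookahead=) remaining=[) + id $]
Step 13: reduce E->T. Stack=[T / ( E] ptr=6 lookahead=) remaining=[) + id $]
Step 14: shift ). Stack=[T / ( E )] ptr=7 lookahead=+ remaining=[+ id $]
Step 15: reduce F->( E ). Stack=[T / F] ptr=7 lookahead=+ remaining=[+ id $]
Step 16: reduce T->T / F. Stack=[T] ptr=7 lookahead=+ remaining=[+ id $]
Step 17: reduce E->T. Stack=[E] ptr=7 lookahead=+ remaining=[+ id $]
Step 18: shift +. Stack=[E +] ptr=8 lookahead=id remaining=[id $]
Step 19: shift id. Stack=[E + id] ptr=9 lookahead=$ remaining=[$]
Step 20: reduce F->id. Stack=[E + F] ptr=9 lookahead=$ remaining=[$]
Step 21: reduce T->F. Stack=[E + T] ptr=9 lookahead=$ remaining=[$]
Step 22: reduce E->E + T. Stack=[E] ptr=9 lookahead=$ remaining=[$]

Answer: 22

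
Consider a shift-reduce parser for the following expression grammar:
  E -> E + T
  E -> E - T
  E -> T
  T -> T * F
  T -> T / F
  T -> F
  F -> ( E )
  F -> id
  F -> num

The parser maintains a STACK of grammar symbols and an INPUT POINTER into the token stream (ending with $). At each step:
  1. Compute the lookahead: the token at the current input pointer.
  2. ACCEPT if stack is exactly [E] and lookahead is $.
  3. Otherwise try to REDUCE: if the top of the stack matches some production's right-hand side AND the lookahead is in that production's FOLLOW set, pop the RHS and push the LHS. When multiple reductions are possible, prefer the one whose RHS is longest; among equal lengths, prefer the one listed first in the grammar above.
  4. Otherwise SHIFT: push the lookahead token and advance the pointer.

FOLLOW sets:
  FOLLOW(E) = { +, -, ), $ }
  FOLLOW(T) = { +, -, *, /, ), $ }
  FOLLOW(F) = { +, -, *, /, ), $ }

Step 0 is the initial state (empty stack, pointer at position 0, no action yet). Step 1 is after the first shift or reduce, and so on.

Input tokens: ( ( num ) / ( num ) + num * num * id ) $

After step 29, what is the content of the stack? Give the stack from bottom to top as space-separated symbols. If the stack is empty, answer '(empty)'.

Step 1: shift (. Stack=[(] ptr=1 lookahead=( remaining=[( num ) / ( num ) + num * num * id ) $]
Step 2: shift (. Stack=[( (] ptr=2 lookahead=num remaining=[num ) / ( num ) + num * num * id ) $]
Step 3: shift num. Stack=[( ( num] ptr=3 lookahead=) remaining=[) / ( num ) + num * num * id ) $]
Step 4: reduce F->num. Stack=[( ( F] ptr=3 lookahead=) remaining=[) / ( num ) + num * num * id ) $]
Step 5: reduce T->F. Stack=[( ( T] ptr=3 lookahead=) remaining=[) / ( num ) + num * num * id ) $]
Step 6: reduce E->T. Stack=[( ( E] ptr=3 lookahead=) remaining=[) / ( num ) + num * num * id ) $]
Step 7: shift ). Stack=[( ( E )] ptr=4 lookahead=/ remaining=[/ ( num ) + num * num * id ) $]
Step 8: reduce F->( E ). Stack=[( F] ptr=4 lookahead=/ remaining=[/ ( num ) + num * num * id ) $]
Step 9: reduce T->F. Stack=[( T] ptr=4 lookahead=/ remaining=[/ ( num ) + num * num * id ) $]
Step 10: shift /. Stack=[( T /] ptr=5 lookahead=( remaining=[( num ) + num * num * id ) $]
Step 11: shift (. Stack=[( T / (] ptr=6 lookahead=num remaining=[num ) + num * num * id ) $]
Step 12: shift num. Stack=[( T / ( num] ptr=7 lookahead=) remaining=[) + num * num * id ) $]
Step 13: reduce F->num. Stack=[( T / ( F] ptr=7 lookahead=) remaining=[) + num * num * id ) $]
Step 14: reduce T->F. Stack=[( T / ( T] ptr=7 lookahead=) remaining=[) + num * num * id ) $]
Step 15: reduce E->T. Stack=[( T / ( E] ptr=7 lookahead=) remaining=[) + num * num * id ) $]
Step 16: shift ). Stack=[( T / ( E )] ptr=8 lookahead=+ remaining=[+ num * num * id ) $]
Step 17: reduce F->( E ). Stack=[( T / F] ptr=8 lookahead=+ remaining=[+ num * num * id ) $]
Step 18: reduce T->T / F. Stack=[( T] ptr=8 lookahead=+ remaining=[+ num * num * id ) $]
Step 19: reduce E->T. Stack=[( E] ptr=8 lookahead=+ remaining=[+ num * num * id ) $]
Step 20: shift +. Stack=[( E +] ptr=9 lookahead=num remaining=[num * num * id ) $]
Step 21: shift num. Stack=[( E + num] ptr=10 lookahead=* remaining=[* num * id ) $]
Step 22: reduce F->num. Stack=[( E + F] ptr=10 lookahead=* remaining=[* num * id ) $]
Step 23: reduce T->F. Stack=[( E + T] ptr=10 lookahead=* remaining=[* num * id ) $]
Step 24: shift *. Stack=[( E + T *] ptr=11 lookahead=num remaining=[num * id ) $]
Step 25: shift num. Stack=[( E + T * num] ptr=12 lookahead=* remaining=[* id ) $]
Step 26: reduce F->num. Stack=[( E + T * F] ptr=12 lookahead=* remaining=[* id ) $]
Step 27: reduce T->T * F. Stack=[( E + T] ptr=12 lookahead=* remaining=[* id ) $]
Step 28: shift *. Stack=[( E + T *] ptr=13 lookahead=id remaining=[id ) $]
Step 29: shift id. Stack=[( E + T * id] ptr=14 lookahead=) remaining=[) $]

Answer: ( E + T * id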